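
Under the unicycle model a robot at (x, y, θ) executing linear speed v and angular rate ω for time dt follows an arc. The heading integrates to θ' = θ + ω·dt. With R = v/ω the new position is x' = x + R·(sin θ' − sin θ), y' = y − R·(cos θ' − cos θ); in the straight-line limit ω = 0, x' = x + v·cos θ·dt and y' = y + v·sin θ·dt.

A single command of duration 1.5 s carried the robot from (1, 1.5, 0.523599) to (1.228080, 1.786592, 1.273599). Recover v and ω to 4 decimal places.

v = 0.2500, ω = 0.5000

Δθ = 1.273599 − 0.523599 = 0.750000
ω = Δθ/dt = 0.750000/1.5 = 0.5000
R = −Δy/(cos θ' − cos θ) = 0.5000
v = R·ω = 0.5000·0.5000 = 0.2500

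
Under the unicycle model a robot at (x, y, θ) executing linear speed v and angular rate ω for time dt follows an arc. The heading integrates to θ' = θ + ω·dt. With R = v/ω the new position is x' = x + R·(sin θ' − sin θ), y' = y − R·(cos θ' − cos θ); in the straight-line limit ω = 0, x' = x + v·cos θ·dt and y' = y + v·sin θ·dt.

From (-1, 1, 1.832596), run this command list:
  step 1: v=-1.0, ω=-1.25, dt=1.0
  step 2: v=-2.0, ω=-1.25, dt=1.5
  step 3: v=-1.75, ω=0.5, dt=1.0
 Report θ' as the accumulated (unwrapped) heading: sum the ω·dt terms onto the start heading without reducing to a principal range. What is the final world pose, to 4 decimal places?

step 1: θ'=0.5826 (R=0.8000) → pose (-1.3326, 0.1249, 0.5826)
step 2: θ'=-1.2924 (R=1.6000) → pose (-3.7513, 1.0213, -1.2924)
step 3: θ'=-0.7924 (R=-3.5000) → pose (-4.6244, 2.5169, -0.7924)

(-4.6244, 2.5169, -0.7924)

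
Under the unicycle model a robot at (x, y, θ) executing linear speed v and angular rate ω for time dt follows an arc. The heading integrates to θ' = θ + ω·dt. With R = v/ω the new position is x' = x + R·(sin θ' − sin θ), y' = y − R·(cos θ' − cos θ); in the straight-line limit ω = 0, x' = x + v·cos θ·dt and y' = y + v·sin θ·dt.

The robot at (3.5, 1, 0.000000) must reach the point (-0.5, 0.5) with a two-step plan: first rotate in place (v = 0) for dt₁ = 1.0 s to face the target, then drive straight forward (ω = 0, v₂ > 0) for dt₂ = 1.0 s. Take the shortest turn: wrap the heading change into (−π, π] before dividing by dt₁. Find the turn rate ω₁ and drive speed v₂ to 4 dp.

ω₁ = -3.0172, v₂ = 4.0311

heading to target = atan2(0.5−1, -0.5−3.5) = -3.0172
Δθ = wrap(-3.0172 − 0.0000) = -3.0172; ω₁ = Δθ/dt₁ = -3.0172
distance = √((-0.5−3.5)² + (0.5−1)²) = 4.0311; v₂ = distance/dt₂ = 4.0311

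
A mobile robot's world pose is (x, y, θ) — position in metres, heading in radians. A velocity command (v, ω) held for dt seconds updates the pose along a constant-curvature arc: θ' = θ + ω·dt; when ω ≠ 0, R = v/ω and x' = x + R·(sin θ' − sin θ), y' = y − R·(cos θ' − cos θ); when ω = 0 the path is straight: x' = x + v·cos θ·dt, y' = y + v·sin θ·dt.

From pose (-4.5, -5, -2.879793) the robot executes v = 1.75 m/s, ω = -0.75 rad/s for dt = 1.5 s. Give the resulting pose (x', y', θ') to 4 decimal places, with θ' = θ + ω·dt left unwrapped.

θ' = -2.8798 + -0.75·1.5 = -4.0048
R = v/ω = 1.75/-0.75 = -2.3333
x' = -4.5 + -2.3333·(sin -4.0048 − sin -2.8798) = -6.8771
y' = -5 − -2.3333·(cos -4.0048 − cos -2.8798) = -4.2629

(-6.8771, -4.2629, -4.0048)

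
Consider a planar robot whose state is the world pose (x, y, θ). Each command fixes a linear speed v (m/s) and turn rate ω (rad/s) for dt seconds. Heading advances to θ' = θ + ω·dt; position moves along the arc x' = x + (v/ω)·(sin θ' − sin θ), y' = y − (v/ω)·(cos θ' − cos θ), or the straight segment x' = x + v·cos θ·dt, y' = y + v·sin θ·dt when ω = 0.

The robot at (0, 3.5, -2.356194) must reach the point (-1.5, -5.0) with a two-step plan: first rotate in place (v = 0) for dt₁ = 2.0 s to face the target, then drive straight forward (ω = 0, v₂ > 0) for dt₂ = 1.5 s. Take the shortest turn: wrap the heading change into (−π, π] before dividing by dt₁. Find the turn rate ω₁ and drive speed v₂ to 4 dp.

ω₁ = 0.3054, v₂ = 5.7542

heading to target = atan2(-5−3.5, -1.5−0) = -1.7455
Δθ = wrap(-1.7455 − -2.3562) = 0.6107; ω₁ = Δθ/dt₁ = 0.3054
distance = √((-1.5−0)² + (-5−3.5)²) = 8.6313; v₂ = distance/dt₂ = 5.7542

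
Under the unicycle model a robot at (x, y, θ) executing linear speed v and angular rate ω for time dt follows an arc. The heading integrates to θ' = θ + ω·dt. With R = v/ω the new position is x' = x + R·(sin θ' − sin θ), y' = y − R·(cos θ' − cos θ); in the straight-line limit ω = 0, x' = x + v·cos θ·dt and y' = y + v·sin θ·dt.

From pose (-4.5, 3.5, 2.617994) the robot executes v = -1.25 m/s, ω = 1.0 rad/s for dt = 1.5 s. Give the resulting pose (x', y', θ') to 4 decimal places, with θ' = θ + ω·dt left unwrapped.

(-2.8394, 3.8825, 4.1180)

θ' = 2.6180 + 1.0·1.5 = 4.1180
R = v/ω = -1.25/1.0 = -1.2500
x' = -4.5 + -1.2500·(sin 4.1180 − sin 2.6180) = -2.8394
y' = 3.5 − -1.2500·(cos 4.1180 − cos 2.6180) = 3.8825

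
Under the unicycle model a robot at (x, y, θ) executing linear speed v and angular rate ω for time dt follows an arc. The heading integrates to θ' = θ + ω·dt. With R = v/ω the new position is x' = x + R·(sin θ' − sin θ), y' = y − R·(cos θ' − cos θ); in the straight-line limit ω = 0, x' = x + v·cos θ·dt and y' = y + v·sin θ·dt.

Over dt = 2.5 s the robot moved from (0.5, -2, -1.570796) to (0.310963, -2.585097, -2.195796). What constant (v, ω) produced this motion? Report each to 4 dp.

Δθ = -2.195796 − -1.570796 = -0.625000
ω = Δθ/dt = -0.625000/2.5 = -0.2500
R = −Δy/(cos θ' − cos θ) = -1.0000
v = R·ω = -1.0000·-0.2500 = 0.2500

v = 0.2500, ω = -0.2500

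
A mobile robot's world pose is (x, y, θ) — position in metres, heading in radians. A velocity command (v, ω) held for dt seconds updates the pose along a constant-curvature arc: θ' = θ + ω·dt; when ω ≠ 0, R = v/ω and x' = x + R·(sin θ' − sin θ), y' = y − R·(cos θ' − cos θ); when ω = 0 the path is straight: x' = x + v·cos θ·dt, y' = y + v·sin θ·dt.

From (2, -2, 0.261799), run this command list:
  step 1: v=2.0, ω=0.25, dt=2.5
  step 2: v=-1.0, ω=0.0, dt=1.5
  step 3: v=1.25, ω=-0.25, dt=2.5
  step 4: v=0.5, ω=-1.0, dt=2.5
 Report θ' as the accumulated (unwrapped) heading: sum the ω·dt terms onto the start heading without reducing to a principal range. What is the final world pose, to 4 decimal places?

step 1: θ'=0.8868 (R=8.0000) → pose (6.1299, 0.6722, 0.8868)
step 2: θ'=0.8868 (straight) → pose (5.1820, -0.4903, 0.8868)
step 3: θ'=0.2618 (R=-5.0000) → pose (7.7632, 1.1798, 0.2618)
step 4: θ'=-2.2382 (R=-0.5000) → pose (8.2853, 0.3874, -2.2382)

(8.2853, 0.3874, -2.2382)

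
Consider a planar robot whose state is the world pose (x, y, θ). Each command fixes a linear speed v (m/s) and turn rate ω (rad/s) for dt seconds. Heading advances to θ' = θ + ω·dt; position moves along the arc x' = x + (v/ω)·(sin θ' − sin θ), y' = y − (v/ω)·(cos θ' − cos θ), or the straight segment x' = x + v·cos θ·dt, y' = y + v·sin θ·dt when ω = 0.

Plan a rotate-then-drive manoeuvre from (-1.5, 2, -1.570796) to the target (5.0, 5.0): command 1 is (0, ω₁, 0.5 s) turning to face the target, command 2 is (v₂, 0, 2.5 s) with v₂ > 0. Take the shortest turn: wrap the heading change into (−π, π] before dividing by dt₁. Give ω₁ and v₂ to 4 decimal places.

ω₁ = 4.0064, v₂ = 2.8636

heading to target = atan2(5−2, 5−-1.5) = 0.4324
Δθ = wrap(0.4324 − -1.5708) = 2.0032; ω₁ = Δθ/dt₁ = 4.0064
distance = √((5−-1.5)² + (5−2)²) = 7.1589; v₂ = distance/dt₂ = 2.8636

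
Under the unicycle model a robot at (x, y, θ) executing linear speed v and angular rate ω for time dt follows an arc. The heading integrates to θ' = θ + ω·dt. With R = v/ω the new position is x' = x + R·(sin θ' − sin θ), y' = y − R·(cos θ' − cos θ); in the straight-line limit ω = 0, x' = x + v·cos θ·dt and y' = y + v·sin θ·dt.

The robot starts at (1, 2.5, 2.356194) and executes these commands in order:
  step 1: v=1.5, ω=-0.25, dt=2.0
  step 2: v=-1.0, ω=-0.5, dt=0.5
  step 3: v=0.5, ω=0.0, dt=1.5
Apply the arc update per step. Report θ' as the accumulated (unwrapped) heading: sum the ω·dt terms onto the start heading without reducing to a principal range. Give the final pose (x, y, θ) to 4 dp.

(-0.4616, 5.3106, 1.6062)

step 1: θ'=1.8562 (R=-6.0000) → pose (-0.5147, 5.0534, 1.8562)
step 2: θ'=1.6062 (R=2.0000) → pose (-0.4350, 4.5611, 1.6062)
step 3: θ'=1.6062 (straight) → pose (-0.4616, 5.3106, 1.6062)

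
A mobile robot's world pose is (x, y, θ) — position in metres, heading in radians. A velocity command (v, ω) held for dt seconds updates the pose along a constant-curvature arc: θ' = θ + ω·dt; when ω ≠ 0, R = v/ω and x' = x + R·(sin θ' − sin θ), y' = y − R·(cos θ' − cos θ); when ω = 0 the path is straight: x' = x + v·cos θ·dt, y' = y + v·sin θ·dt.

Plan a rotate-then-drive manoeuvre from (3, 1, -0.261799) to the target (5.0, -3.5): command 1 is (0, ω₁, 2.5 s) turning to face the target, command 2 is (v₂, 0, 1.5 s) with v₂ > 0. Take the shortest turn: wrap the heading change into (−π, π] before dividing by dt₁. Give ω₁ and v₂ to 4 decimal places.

heading to target = atan2(-3.5−1, 5−3) = -1.1526
Δθ = wrap(-1.1526 − -0.2618) = -0.8908; ω₁ = Δθ/dt₁ = -0.3563
distance = √((5−3)² + (-3.5−1)²) = 4.9244; v₂ = distance/dt₂ = 3.2830

ω₁ = -0.3563, v₂ = 3.2830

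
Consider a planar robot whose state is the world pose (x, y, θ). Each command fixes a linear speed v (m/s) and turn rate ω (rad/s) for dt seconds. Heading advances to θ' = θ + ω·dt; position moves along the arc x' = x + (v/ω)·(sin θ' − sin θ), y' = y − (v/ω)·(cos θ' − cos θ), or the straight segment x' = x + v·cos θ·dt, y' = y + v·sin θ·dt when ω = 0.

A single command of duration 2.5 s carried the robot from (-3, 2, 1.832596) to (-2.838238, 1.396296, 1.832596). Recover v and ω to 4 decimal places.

v = -0.2500, ω = 0.0000

Δθ = 1.832596 − 1.832596 = 0.000000
ω = Δθ/dt = 0.000000/2.5 = 0.0000
ω = 0 → v = (Δx·cos θ + Δy·sin θ)/dt = -0.2500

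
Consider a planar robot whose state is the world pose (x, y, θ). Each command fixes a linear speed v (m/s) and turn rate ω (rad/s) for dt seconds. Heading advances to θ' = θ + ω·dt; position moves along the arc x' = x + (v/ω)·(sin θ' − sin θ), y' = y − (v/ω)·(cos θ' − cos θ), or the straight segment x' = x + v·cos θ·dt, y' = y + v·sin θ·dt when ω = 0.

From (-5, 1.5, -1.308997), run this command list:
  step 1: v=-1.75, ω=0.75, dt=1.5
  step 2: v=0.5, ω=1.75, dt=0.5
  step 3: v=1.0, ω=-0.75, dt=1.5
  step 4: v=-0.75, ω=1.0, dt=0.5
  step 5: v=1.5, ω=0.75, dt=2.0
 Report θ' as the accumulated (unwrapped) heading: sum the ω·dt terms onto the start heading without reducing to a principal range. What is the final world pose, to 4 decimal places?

(-3.6789, 5.4870, 1.5660)

step 1: θ'=-0.1840 (R=-2.3333) → pose (-6.8269, 3.1900, -0.1840)
step 2: θ'=0.6910 (R=0.2857) → pose (-6.5926, 3.2508, 0.6910)
step 3: θ'=-0.4340 (R=-1.3333) → pose (-5.1821, 3.4330, -0.4340)
step 4: θ'=0.0660 (R=-0.7500) → pose (-5.5470, 3.5009, 0.0660)
step 5: θ'=1.5660 (R=2.0000) → pose (-3.6789, 5.4870, 1.5660)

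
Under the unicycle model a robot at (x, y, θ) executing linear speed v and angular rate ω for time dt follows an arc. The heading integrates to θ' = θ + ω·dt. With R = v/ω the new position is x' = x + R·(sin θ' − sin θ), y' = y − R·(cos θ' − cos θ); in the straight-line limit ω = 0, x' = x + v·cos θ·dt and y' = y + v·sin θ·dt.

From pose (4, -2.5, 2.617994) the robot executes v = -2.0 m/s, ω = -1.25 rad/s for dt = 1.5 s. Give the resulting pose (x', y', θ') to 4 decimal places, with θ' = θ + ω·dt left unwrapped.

θ' = 2.6180 + -1.25·1.5 = 0.7430
R = v/ω = -2.0/-1.25 = 1.6000
x' = 4 + 1.6000·(sin 0.7430 − sin 2.6180) = 4.2824
y' = -2.5 − 1.6000·(cos 0.7430 − cos 2.6180) = -5.0640

(4.2824, -5.0640, 0.7430)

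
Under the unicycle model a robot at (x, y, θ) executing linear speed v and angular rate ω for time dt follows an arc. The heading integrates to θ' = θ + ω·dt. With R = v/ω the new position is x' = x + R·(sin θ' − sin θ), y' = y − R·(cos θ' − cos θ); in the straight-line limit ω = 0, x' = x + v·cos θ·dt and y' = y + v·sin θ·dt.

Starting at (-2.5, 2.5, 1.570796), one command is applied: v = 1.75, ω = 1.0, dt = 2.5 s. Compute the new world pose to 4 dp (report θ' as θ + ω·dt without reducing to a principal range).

θ' = 1.5708 + 1.0·2.5 = 4.0708
R = v/ω = 1.75/1.0 = 1.7500
x' = -2.5 + 1.7500·(sin 4.0708 − sin 1.5708) = -5.6520
y' = 2.5 − 1.7500·(cos 4.0708 − cos 1.5708) = 3.5473

(-5.6520, 3.5473, 4.0708)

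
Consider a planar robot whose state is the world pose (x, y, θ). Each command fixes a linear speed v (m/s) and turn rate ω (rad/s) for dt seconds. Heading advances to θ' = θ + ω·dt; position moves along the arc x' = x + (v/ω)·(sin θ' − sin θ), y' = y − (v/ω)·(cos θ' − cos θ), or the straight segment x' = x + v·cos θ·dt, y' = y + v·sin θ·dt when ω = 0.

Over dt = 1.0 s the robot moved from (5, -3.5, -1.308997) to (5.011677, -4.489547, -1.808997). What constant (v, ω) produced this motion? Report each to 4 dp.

Δθ = -1.808997 − -1.308997 = -0.500000
ω = Δθ/dt = -0.500000/1.0 = -0.5000
R = −Δy/(cos θ' − cos θ) = -2.0000
v = R·ω = -2.0000·-0.5000 = 1.0000

v = 1.0000, ω = -0.5000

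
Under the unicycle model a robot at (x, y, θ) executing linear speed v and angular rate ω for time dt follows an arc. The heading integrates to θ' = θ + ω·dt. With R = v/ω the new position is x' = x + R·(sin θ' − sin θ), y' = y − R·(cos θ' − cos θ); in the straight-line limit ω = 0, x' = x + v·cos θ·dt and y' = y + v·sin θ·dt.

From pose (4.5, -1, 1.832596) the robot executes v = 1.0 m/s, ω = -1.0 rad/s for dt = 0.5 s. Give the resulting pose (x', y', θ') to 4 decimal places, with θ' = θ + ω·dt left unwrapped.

(4.4942, -0.5052, 1.3326)

θ' = 1.8326 + -1.0·0.5 = 1.3326
R = v/ω = 1.0/-1.0 = -1.0000
x' = 4.5 + -1.0000·(sin 1.3326 − sin 1.8326) = 4.4942
y' = -1 − -1.0000·(cos 1.3326 − cos 1.8326) = -0.5052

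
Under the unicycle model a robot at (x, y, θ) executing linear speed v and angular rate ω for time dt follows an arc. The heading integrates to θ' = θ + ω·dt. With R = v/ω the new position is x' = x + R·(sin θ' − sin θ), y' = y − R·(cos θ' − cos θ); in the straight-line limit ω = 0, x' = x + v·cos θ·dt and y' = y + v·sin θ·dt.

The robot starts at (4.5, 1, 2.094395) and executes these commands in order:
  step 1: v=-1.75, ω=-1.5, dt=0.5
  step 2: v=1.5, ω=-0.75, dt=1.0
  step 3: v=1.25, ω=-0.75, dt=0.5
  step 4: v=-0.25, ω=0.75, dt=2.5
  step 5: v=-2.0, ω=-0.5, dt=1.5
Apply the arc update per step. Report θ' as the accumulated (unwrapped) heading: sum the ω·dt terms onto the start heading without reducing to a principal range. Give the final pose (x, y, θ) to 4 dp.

step 1: θ'=1.3444 (R=1.1667) → pose (4.6265, 0.1548, 1.3444)
step 2: θ'=0.5944 (R=-2.0000) → pose (5.4555, 1.3628, 0.5944)
step 3: θ'=0.2194 (R=-1.6667) → pose (6.0261, 1.6087, 0.2194)
step 4: θ'=2.0944 (R=-0.3333) → pose (5.8100, 1.1167, 2.0944)
step 5: θ'=1.3444 (R=4.0000) → pose (6.2438, -1.7812, 1.3444)

(6.2438, -1.7812, 1.3444)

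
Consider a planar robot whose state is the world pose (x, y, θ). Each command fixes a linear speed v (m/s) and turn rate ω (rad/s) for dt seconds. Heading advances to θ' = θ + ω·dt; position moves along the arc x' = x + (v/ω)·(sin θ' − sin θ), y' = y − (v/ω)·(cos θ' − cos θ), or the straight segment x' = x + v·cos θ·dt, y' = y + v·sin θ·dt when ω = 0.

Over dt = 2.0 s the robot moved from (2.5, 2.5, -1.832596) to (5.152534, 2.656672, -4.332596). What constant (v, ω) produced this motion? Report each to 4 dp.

v = -1.7500, ω = -1.2500

Δθ = -4.332596 − -1.832596 = -2.500000
ω = Δθ/dt = -2.500000/2.0 = -1.2500
R = Δx/(sin θ' − sin θ) = 1.4000
v = R·ω = 1.4000·-1.2500 = -1.7500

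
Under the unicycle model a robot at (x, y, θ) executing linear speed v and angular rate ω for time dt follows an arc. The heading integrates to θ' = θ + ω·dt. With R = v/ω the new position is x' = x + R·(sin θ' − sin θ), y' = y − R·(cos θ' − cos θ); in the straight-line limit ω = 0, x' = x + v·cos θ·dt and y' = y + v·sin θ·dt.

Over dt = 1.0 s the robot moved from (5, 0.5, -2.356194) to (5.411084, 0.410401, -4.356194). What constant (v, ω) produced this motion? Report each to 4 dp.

v = -0.5000, ω = -2.0000

Δθ = -4.356194 − -2.356194 = -2.000000
ω = Δθ/dt = -2.000000/1.0 = -2.0000
R = Δx/(sin θ' − sin θ) = 0.2500
v = R·ω = 0.2500·-2.0000 = -0.5000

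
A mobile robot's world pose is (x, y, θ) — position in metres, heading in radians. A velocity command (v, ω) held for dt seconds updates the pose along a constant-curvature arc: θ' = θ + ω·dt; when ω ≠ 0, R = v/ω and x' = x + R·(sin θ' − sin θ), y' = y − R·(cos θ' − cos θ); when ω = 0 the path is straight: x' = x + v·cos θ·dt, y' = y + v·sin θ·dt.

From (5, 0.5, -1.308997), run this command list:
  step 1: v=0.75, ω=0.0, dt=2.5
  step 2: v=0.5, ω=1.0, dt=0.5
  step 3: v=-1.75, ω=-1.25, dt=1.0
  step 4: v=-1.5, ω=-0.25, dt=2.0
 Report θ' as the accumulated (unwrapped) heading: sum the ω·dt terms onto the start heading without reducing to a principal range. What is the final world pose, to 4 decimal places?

step 1: θ'=-1.3090 (straight) → pose (5.4853, -1.3111, -1.3090)
step 2: θ'=-0.8090 (R=0.5000) → pose (5.6065, -1.5268, -0.8090)
step 3: θ'=-2.0590 (R=1.4000) → pose (5.3830, 0.0962, -2.0590)
step 4: θ'=-2.5590 (R=6.0000) → pose (7.3809, 2.2922, -2.5590)

(7.3809, 2.2922, -2.5590)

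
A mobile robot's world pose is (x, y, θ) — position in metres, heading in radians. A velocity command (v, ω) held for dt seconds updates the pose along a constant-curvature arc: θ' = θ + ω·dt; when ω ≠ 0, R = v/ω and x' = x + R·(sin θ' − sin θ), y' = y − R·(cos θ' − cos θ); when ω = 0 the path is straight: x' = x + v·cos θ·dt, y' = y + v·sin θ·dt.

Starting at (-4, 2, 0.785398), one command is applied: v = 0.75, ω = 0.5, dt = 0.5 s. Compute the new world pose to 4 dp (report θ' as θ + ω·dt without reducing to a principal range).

θ' = 0.7854 + 0.5·0.5 = 1.0354
R = v/ω = 0.75/0.5 = 1.5000
x' = -4 + 1.5000·(sin 1.0354 − sin 0.7854) = -3.7706
y' = 2 − 1.5000·(cos 1.0354 − cos 0.7854) = 2.2954

(-3.7706, 2.2954, 1.0354)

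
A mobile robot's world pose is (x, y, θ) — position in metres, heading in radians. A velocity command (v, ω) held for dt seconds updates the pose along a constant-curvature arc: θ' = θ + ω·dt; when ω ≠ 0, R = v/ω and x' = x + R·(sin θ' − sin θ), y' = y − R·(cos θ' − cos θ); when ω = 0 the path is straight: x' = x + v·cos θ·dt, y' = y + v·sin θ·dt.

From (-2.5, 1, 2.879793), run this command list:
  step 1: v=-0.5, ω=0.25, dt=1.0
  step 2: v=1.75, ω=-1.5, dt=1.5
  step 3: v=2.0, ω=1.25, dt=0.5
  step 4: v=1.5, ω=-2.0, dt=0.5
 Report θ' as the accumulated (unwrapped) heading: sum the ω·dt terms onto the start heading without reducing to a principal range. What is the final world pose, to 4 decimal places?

(-2.1420, 4.3633, 0.5048)

step 1: θ'=3.1298 (R=-2.0000) → pose (-2.0060, 0.9320, 3.1298)
step 2: θ'=0.8798 (R=-1.1667) → pose (-2.8912, 2.8421, 0.8798)
step 3: θ'=1.5048 (R=1.6000) → pose (-2.5277, 3.7563, 1.5048)
step 4: θ'=0.5048 (R=-0.7500) → pose (-2.1420, 4.3633, 0.5048)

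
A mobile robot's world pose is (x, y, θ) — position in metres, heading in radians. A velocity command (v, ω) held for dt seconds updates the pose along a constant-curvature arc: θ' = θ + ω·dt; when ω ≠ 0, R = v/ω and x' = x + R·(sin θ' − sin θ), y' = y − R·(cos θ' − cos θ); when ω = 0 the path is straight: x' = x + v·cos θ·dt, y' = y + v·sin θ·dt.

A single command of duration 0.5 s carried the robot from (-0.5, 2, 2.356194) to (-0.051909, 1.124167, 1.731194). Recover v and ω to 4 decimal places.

v = -2.0000, ω = -1.2500

Δθ = 1.731194 − 2.356194 = -0.625000
ω = Δθ/dt = -0.625000/0.5 = -1.2500
R = −Δy/(cos θ' − cos θ) = 1.6000
v = R·ω = 1.6000·-1.2500 = -2.0000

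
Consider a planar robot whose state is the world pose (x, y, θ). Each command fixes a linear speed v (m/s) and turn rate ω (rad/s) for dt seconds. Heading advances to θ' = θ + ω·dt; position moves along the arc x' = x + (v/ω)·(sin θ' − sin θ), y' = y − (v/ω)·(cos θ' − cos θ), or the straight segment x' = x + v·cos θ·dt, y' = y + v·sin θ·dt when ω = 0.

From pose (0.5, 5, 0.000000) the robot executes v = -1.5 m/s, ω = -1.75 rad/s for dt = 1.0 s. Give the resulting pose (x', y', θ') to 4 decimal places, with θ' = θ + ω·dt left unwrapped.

θ' = 0.0000 + -1.75·1.0 = -1.7500
R = v/ω = -1.5/-1.75 = 0.8571
x' = 0.5 + 0.8571·(sin -1.7500 − sin 0.0000) = -0.3434
y' = 5 − 0.8571·(cos -1.7500 − cos 0.0000) = 6.0099

(-0.3434, 6.0099, -1.7500)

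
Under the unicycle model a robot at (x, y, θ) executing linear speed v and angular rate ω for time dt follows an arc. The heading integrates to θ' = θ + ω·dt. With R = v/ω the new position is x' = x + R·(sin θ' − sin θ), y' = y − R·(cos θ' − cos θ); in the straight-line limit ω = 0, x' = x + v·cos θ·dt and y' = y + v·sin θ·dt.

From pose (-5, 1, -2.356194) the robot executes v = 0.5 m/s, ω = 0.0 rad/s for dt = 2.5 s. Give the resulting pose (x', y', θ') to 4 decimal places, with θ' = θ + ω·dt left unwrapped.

θ' = -2.3562 + 0.0·2.5 = -2.3562
ω = 0 → straight: x' = -5 + 0.5·cos(-2.3562)·2.5 = -5.8839
y' = 1 + 0.5·sin(-2.3562)·2.5 = 0.1161

(-5.8839, 0.1161, -2.3562)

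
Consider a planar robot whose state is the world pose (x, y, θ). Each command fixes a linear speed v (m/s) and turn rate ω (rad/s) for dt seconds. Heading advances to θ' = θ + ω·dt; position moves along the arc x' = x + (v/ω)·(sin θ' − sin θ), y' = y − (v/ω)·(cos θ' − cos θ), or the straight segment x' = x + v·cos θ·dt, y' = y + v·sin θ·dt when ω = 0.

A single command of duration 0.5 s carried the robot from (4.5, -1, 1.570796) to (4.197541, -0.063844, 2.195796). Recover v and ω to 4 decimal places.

v = 2.0000, ω = 1.2500

Δθ = 2.195796 − 1.570796 = 0.625000
ω = Δθ/dt = 0.625000/0.5 = 1.2500
R = −Δy/(cos θ' − cos θ) = 1.6000
v = R·ω = 1.6000·1.2500 = 2.0000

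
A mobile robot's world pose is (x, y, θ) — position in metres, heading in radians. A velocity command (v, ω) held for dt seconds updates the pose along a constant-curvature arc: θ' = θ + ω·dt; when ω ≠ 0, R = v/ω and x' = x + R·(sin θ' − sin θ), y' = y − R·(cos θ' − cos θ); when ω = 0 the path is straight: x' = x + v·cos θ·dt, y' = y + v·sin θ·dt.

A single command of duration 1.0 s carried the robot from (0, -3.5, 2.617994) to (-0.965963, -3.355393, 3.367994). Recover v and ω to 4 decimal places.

v = 1.0000, ω = 0.7500

Δθ = 3.367994 − 2.617994 = 0.750000
ω = Δθ/dt = 0.750000/1.0 = 0.7500
R = Δx/(sin θ' − sin θ) = 1.3333
v = R·ω = 1.3333·0.7500 = 1.0000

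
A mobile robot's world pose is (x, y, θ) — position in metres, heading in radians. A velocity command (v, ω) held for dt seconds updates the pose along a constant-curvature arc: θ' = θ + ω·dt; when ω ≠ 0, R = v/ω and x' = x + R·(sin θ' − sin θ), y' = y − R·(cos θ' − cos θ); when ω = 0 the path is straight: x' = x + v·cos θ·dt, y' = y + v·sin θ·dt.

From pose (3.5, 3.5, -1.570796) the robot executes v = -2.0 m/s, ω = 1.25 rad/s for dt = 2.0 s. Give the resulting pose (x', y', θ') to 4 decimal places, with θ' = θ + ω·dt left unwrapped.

θ' = -1.5708 + 1.25·2.0 = 0.9292
R = v/ω = -2.0/1.25 = -1.6000
x' = 3.5 + -1.6000·(sin 0.9292 − sin -1.5708) = 0.6182
y' = 3.5 − -1.6000·(cos 0.9292 − cos -1.5708) = 4.4576

(0.6182, 4.4576, 0.9292)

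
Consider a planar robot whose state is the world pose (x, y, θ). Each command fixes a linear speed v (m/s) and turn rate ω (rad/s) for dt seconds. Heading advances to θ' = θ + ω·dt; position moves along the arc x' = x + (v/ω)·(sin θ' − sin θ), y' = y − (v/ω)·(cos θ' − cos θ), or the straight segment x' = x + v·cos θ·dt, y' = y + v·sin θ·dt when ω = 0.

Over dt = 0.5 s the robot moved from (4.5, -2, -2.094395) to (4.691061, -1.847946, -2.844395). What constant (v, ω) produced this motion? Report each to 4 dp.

Δθ = -2.844395 − -2.094395 = -0.750000
ω = Δθ/dt = -0.750000/0.5 = -1.5000
R = Δx/(sin θ' − sin θ) = 0.3333
v = R·ω = 0.3333·-1.5000 = -0.5000

v = -0.5000, ω = -1.5000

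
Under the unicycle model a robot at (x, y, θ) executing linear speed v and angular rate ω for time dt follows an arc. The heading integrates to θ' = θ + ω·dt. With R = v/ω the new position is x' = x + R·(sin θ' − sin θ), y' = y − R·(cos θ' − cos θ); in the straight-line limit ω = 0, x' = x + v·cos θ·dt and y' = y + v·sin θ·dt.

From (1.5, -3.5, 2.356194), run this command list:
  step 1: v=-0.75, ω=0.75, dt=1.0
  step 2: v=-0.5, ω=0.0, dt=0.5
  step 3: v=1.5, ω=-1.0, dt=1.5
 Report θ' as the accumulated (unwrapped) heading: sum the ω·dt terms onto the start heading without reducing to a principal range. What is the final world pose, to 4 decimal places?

(0.9756, -2.3551, 1.6062)

step 1: θ'=3.1062 (R=-1.0000) → pose (2.1717, -3.7923, 3.1062)
step 2: θ'=3.1062 (straight) → pose (2.4216, -3.8011, 3.1062)
step 3: θ'=1.6062 (R=-1.5000) → pose (0.9756, -2.3551, 1.6062)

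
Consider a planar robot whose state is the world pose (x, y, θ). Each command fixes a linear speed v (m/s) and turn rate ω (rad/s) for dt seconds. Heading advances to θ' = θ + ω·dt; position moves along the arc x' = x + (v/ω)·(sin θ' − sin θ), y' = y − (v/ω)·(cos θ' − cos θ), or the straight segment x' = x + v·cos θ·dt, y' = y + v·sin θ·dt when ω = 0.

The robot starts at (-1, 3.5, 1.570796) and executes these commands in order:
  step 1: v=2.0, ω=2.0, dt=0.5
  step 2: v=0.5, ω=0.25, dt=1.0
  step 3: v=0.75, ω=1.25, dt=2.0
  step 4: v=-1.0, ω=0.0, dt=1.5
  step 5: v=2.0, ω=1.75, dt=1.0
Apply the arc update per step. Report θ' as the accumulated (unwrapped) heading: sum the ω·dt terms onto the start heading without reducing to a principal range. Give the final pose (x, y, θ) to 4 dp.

step 1: θ'=2.5708 (R=1.0000) → pose (-1.4597, 4.3415, 2.5708)
step 2: θ'=2.8208 (R=2.0000) → pose (-1.9097, 4.5565, 2.8208)
step 3: θ'=5.3208 (R=0.6000) → pose (-2.5912, 3.6442, 5.3208)
step 4: θ'=5.3208 (straight) → pose (-3.4485, 4.8750, 5.3208)
step 5: θ'=7.0708 (R=1.1429) → pose (-1.7008, 4.7219, 7.0708)

(-1.7008, 4.7219, 7.0708)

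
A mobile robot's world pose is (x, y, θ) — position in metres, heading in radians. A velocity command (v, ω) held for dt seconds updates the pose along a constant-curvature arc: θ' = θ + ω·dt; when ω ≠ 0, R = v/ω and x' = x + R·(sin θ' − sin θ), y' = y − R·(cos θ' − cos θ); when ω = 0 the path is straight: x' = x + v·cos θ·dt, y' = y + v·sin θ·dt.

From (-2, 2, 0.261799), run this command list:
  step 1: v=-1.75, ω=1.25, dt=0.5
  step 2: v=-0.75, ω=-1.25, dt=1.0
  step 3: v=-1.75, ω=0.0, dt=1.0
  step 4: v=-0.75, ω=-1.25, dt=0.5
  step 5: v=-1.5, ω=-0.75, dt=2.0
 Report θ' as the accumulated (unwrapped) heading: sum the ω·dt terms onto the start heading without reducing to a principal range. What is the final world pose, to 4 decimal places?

step 1: θ'=0.8868 (R=-1.4000) → pose (-2.7227, 1.5324, 0.8868)
step 2: θ'=-0.3632 (R=0.6000) → pose (-3.4009, 1.3506, -0.3632)
step 3: θ'=-0.3632 (straight) → pose (-5.0368, 1.9724, -0.3632)
step 4: θ'=-0.9882 (R=0.6000) → pose (-5.3246, 2.2031, -0.9882)
step 5: θ'=-2.4882 (R=2.0000) → pose (-4.8703, 4.8915, -2.4882)

(-4.8703, 4.8915, -2.4882)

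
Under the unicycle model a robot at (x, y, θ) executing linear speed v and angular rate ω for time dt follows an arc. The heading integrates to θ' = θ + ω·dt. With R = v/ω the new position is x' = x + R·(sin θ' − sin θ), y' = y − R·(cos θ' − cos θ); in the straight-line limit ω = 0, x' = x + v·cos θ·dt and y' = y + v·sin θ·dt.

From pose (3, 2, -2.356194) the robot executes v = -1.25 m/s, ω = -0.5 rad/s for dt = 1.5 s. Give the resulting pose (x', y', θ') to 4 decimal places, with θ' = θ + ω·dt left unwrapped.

θ' = -2.3562 + -0.5·1.5 = -3.1062
R = v/ω = -1.25/-0.5 = 2.5000
x' = 3 + 2.5000·(sin -3.1062 − sin -2.3562) = 4.6793
y' = 2 − 2.5000·(cos -3.1062 − cos -2.3562) = 2.7307

(4.6793, 2.7307, -3.1062)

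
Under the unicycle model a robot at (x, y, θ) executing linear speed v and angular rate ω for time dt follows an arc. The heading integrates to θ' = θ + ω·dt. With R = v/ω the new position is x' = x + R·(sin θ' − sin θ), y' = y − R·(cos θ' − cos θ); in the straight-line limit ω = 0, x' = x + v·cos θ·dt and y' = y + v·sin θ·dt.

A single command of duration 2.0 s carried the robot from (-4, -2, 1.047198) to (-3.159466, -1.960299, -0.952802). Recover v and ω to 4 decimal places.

v = 0.5000, ω = -1.0000

Δθ = -0.952802 − 1.047198 = -2.000000
ω = Δθ/dt = -2.000000/2.0 = -1.0000
R = Δx/(sin θ' − sin θ) = -0.5000
v = R·ω = -0.5000·-1.0000 = 0.5000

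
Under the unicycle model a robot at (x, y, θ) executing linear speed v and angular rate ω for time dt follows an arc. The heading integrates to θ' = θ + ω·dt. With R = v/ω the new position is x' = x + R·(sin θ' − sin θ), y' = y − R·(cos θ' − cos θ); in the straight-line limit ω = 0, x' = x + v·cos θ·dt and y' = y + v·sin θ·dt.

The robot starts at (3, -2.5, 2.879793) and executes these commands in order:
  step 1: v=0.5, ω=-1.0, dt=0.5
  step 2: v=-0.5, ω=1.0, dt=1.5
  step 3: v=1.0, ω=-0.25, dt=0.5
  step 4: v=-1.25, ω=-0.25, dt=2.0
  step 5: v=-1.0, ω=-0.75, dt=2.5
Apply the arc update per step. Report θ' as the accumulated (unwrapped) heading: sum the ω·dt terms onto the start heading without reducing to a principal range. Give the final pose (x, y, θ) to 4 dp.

step 1: θ'=2.3798 (R=-0.5000) → pose (2.7843, -2.3788, 2.3798)
step 2: θ'=3.8798 (R=-0.5000) → pose (3.4659, -2.3869, 3.8798)
step 3: θ'=3.7548 (R=-4.0000) → pose (3.0760, -2.6994, 3.7548)
step 4: θ'=3.2548 (R=5.0000) → pose (5.3887, -1.8204, 3.2548)
step 5: θ'=1.3798 (R=1.3333) → pose (6.8483, -3.3984, 1.3798)

(6.8483, -3.3984, 1.3798)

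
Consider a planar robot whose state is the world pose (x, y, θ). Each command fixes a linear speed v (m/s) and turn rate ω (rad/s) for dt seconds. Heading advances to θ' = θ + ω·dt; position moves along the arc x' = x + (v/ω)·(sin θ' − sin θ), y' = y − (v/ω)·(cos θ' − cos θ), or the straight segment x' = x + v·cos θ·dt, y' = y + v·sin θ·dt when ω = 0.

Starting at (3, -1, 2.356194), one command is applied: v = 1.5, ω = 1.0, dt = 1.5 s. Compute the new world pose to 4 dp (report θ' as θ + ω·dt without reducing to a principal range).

(0.9564, -0.9276, 3.8562)

θ' = 2.3562 + 1.0·1.5 = 3.8562
R = v/ω = 1.5/1.0 = 1.5000
x' = 3 + 1.5000·(sin 3.8562 − sin 2.3562) = 0.9564
y' = -1 − 1.5000·(cos 3.8562 − cos 2.3562) = -0.9276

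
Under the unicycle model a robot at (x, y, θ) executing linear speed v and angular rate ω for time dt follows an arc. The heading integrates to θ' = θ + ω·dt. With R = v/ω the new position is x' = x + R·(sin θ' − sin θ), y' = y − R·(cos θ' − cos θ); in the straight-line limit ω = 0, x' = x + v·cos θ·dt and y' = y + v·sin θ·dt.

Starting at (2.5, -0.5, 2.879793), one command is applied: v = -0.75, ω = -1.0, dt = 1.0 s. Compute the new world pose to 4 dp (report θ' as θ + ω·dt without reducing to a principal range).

(3.0204, -0.9964, 1.8798)

θ' = 2.8798 + -1.0·1.0 = 1.8798
R = v/ω = -0.75/-1.0 = 0.7500
x' = 2.5 + 0.7500·(sin 1.8798 − sin 2.8798) = 3.0204
y' = -0.5 − 0.7500·(cos 1.8798 − cos 2.8798) = -0.9964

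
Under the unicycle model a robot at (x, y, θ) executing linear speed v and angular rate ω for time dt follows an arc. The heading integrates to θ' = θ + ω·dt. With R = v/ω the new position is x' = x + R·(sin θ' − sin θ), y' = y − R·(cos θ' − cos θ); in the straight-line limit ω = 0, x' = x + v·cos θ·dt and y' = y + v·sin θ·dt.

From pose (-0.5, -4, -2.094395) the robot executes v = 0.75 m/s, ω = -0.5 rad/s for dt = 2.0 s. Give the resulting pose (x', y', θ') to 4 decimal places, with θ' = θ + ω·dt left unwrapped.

θ' = -2.0944 + -0.5·2.0 = -3.0944
R = v/ω = 0.75/-0.5 = -1.5000
x' = -0.5 + -1.5000·(sin -3.0944 − sin -2.0944) = -1.7283
y' = -4 − -1.5000·(cos -3.0944 − cos -2.0944) = -4.7483

(-1.7283, -4.7483, -3.0944)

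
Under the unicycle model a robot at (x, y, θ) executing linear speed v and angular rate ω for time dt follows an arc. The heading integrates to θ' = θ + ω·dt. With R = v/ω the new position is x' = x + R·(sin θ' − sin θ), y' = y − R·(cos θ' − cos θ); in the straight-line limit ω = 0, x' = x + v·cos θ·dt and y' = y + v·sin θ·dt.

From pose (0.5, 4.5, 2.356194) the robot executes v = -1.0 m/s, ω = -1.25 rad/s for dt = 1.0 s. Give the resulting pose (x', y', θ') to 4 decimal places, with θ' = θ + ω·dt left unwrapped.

(0.6495, 3.5759, 1.1062)

θ' = 2.3562 + -1.25·1.0 = 1.1062
R = v/ω = -1.0/-1.25 = 0.8000
x' = 0.5 + 0.8000·(sin 1.1062 − sin 2.3562) = 0.6495
y' = 4.5 − 0.8000·(cos 1.1062 − cos 2.3562) = 3.5759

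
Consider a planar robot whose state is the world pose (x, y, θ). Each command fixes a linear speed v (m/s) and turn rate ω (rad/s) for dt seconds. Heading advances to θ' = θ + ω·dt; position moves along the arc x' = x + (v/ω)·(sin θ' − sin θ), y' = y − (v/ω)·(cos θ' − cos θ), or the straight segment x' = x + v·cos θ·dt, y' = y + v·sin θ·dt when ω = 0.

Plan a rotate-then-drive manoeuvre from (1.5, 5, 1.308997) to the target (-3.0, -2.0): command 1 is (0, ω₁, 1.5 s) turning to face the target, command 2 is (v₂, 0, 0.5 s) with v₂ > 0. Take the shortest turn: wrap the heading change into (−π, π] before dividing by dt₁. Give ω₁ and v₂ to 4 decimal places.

ω₁ = 1.8880, v₂ = 16.6433

heading to target = atan2(-2−5, -3−1.5) = -2.1421
Δθ = wrap(-2.1421 − 1.3090) = 2.8321; ω₁ = Δθ/dt₁ = 1.8880
distance = √((-3−1.5)² + (-2−5)²) = 8.3217; v₂ = distance/dt₂ = 16.6433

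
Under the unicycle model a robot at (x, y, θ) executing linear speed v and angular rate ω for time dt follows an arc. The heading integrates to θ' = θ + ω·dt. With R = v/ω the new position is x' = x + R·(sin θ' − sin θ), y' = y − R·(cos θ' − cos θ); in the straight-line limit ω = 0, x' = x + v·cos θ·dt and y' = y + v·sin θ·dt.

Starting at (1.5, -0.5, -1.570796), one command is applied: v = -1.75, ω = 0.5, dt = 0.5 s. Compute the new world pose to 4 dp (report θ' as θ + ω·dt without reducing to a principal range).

θ' = -1.5708 + 0.5·0.5 = -1.3208
R = v/ω = -1.75/0.5 = -3.5000
x' = 1.5 + -3.5000·(sin -1.3208 − sin -1.5708) = 1.3912
y' = -0.5 − -3.5000·(cos -1.3208 − cos -1.5708) = 0.3659

(1.3912, 0.3659, -1.3208)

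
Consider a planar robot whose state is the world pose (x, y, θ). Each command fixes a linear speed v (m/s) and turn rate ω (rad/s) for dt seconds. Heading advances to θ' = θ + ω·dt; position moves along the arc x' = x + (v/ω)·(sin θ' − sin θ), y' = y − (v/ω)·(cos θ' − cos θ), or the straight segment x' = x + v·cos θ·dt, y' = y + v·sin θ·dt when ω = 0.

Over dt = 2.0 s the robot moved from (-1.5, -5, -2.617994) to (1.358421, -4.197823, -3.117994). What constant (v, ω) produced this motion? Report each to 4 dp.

v = -1.5000, ω = -0.2500

Δθ = -3.117994 − -2.617994 = -0.500000
ω = Δθ/dt = -0.500000/2.0 = -0.2500
R = Δx/(sin θ' − sin θ) = 6.0000
v = R·ω = 6.0000·-0.2500 = -1.5000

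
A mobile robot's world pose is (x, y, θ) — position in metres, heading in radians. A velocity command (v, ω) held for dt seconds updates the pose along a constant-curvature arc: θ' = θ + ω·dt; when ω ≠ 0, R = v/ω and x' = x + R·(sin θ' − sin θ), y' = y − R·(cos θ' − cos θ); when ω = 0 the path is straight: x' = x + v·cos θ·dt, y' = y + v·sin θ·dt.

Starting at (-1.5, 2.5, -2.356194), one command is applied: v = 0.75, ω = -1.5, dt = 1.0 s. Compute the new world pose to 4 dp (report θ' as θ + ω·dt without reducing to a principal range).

(-2.1812, 2.4759, -3.8562)

θ' = -2.3562 + -1.5·1.0 = -3.8562
R = v/ω = 0.75/-1.5 = -0.5000
x' = -1.5 + -0.5000·(sin -3.8562 − sin -2.3562) = -2.1812
y' = 2.5 − -0.5000·(cos -3.8562 − cos -2.3562) = 2.4759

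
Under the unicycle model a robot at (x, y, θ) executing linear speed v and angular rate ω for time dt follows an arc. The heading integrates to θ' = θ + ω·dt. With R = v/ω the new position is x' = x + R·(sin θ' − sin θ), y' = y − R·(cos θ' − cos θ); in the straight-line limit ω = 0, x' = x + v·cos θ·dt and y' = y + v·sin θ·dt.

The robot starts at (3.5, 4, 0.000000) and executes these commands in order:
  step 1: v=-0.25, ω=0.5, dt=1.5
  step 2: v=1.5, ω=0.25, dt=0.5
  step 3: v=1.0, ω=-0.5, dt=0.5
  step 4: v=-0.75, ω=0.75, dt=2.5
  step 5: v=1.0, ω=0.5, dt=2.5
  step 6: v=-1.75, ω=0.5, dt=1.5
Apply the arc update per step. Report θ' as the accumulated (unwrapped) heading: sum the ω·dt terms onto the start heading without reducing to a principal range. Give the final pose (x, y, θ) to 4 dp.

(3.1070, 5.3108, 4.5000)

step 1: θ'=0.7500 (R=-0.5000) → pose (3.1592, 3.8658, 0.7500)
step 2: θ'=0.8750 (R=6.0000) → pose (3.6746, 4.4100, 0.8750)
step 3: θ'=0.6250 (R=-2.0000) → pose (4.0395, 4.7499, 0.6250)
step 4: θ'=2.5000 (R=-1.0000) → pose (4.0261, 3.1378, 2.5000)
step 5: θ'=3.7500 (R=2.0000) → pose (1.6861, 3.1767, 3.7500)
step 6: θ'=4.5000 (R=-3.5000) → pose (3.1070, 5.3108, 4.5000)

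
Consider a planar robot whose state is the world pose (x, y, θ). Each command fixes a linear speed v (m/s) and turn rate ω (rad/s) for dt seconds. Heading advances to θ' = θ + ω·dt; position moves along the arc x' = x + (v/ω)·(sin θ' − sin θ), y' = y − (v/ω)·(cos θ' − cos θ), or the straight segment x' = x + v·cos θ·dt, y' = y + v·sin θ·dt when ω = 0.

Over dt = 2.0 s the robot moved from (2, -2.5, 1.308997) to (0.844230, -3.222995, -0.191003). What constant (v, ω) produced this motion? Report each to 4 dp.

Δθ = -0.191003 − 1.308997 = -1.500000
ω = Δθ/dt = -1.500000/2.0 = -0.7500
R = Δx/(sin θ' − sin θ) = 1.0000
v = R·ω = 1.0000·-0.7500 = -0.7500

v = -0.7500, ω = -0.7500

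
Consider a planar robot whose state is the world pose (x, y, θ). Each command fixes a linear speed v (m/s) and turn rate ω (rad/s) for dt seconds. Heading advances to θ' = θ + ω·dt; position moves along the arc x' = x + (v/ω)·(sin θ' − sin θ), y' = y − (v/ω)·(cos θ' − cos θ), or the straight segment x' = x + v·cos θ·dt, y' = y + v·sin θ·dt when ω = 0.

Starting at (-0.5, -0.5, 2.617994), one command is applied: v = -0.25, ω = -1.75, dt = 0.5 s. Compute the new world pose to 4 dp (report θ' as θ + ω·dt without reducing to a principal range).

(-0.4307, -0.5992, 1.7430)

θ' = 2.6180 + -1.75·0.5 = 1.7430
R = v/ω = -0.25/-1.75 = 0.1429
x' = -0.5 + 0.1429·(sin 1.7430 − sin 2.6180) = -0.4307
y' = -0.5 − 0.1429·(cos 1.7430 − cos 2.6180) = -0.5992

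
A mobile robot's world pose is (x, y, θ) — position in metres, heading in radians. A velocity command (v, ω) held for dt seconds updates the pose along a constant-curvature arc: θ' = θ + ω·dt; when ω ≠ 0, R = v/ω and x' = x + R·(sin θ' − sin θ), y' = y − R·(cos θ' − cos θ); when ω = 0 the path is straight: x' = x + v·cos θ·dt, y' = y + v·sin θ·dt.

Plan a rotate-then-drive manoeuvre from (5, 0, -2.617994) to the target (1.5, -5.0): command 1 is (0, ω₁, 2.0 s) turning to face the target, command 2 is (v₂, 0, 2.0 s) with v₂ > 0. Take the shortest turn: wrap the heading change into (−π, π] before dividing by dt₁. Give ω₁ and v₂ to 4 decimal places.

heading to target = atan2(-5−0, 1.5−5) = -2.1815
Δθ = wrap(-2.1815 − -2.6180) = 0.4365; ω₁ = Δθ/dt₁ = 0.2182
distance = √((1.5−5)² + (-5−0)²) = 6.1033; v₂ = distance/dt₂ = 3.0516

ω₁ = 0.2182, v₂ = 3.0516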